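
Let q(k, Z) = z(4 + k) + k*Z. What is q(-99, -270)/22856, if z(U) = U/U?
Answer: 26731/22856 ≈ 1.1695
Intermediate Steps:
z(U) = 1
q(k, Z) = 1 + Z*k (q(k, Z) = 1 + k*Z = 1 + Z*k)
q(-99, -270)/22856 = (1 - 270*(-99))/22856 = (1 + 26730)*(1/22856) = 26731*(1/22856) = 26731/22856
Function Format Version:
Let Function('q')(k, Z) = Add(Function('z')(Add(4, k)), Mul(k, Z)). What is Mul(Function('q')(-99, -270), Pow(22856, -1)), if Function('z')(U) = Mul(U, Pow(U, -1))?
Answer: Rational(26731, 22856) ≈ 1.1695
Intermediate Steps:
Function('z')(U) = 1
Function('q')(k, Z) = Add(1, Mul(Z, k)) (Function('q')(k, Z) = Add(1, Mul(k, Z)) = Add(1, Mul(Z, k)))
Mul(Function('q')(-99, -270), Pow(22856, -1)) = Mul(Add(1, Mul(-270, -99)), Pow(22856, -1)) = Mul(Add(1, 26730), Rational(1, 22856)) = Mul(26731, Rational(1, 22856)) = Rational(26731, 22856)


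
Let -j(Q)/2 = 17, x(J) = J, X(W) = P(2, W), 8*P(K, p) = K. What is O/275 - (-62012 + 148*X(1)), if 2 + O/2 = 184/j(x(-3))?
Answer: 289732873/4675 ≈ 61975.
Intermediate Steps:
P(K, p) = K/8
X(W) = ¼ (X(W) = (⅛)*2 = ¼)
j(Q) = -34 (j(Q) = -2*17 = -34)
O = -252/17 (O = -4 + 2*(184/(-34)) = -4 + 2*(184*(-1/34)) = -4 + 2*(-92/17) = -4 - 184/17 = -252/17 ≈ -14.824)
O/275 - (-62012 + 148*X(1)) = -252/17/275 - 148/(1/(¼ - 419)) = -252/17*1/275 - 148/(1/(-1675/4)) = -252/4675 - 148/(-4/1675) = -252/4675 - 148*(-1675/4) = -252/4675 + 61975 = 289732873/4675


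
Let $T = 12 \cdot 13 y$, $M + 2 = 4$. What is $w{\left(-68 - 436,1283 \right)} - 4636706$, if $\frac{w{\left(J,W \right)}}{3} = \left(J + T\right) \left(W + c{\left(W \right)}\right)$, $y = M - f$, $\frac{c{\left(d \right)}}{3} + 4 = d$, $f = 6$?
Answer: $-21962786$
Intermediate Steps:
$M = 2$ ($M = -2 + 4 = 2$)
$c{\left(d \right)} = -12 + 3 d$
$y = -4$ ($y = 2 - 6 = -4$)
$T = -624$ ($T = 12 \cdot 13 \left(-4\right) = 156 \left(-4\right) = -624$)
$w{\left(J,W \right)} = 3 \left(-624 + J\right) \left(-12 + 4 W\right)$ ($w{\left(J,W \right)} = 3 \left(J - 624\right) \left(W + \left(-12 + 3 W\right)\right) = 3 \left(-624 + J\right) \left(-12 + 4 W\right)$)
$w{\left(-68 - 436,1283 \right)} - 4636706 = \left(22464 - 9607104 - 36 \left(-68 - 436\right) + 12 \left(-68 - 436\right) 1283\right) - 4636706 = \left(22464 - 9607104 - -18144 + 12 \left(-504\right) 1283\right) - 4636706 = \left(22464 - 9607104 + 18144 - 7759584\right) - 4636706 = -17326080 - 4636706 = -21962786$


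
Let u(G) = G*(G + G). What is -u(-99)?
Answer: -19602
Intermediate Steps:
u(G) = 2*G² (u(G) = G*(2*G) = 2*G²)
-u(-99) = -2*(-99)² = -2*9801 = -1*19602 = -19602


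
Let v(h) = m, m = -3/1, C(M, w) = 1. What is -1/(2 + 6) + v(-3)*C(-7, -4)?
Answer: -25/8 ≈ -3.1250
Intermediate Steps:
m = -3 (m = -3*1 = -3)
v(h) = -3
-1/(2 + 6) + v(-3)*C(-7, -4) = -1/(2 + 6) - 3*1 = -1/8 - 3 = -1*⅛ - 3 = -⅛ - 3 = -25/8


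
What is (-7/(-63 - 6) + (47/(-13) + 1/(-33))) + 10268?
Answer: 33759795/3289 ≈ 10264.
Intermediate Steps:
(-7/(-63 - 6) + (47/(-13) + 1/(-33))) + 10268 = (-7/(-69) + (47*(-1/13) + 1*(-1/33))) + 10268 = (-1/69*(-7) + (-47/13 - 1/33)) + 10268 = (7/69 - 1564/429) + 10268 = -11657/3289 + 10268 = 33759795/3289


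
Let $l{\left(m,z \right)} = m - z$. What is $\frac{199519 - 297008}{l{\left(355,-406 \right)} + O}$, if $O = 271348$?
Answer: $- \frac{97489}{272109} \approx -0.35827$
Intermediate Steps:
$\frac{199519 - 297008}{l{\left(355,-406 \right)} + O} = \frac{199519 - 297008}{\left(355 - -406\right) + 271348} = - \frac{97489}{\left(355 + 406\right) + 271348} = - \frac{97489}{761 + 271348} = - \frac{97489}{272109}$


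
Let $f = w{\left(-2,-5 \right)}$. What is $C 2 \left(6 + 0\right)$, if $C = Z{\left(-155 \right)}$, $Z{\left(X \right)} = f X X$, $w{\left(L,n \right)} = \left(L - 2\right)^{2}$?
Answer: $4612800$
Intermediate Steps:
$w{\left(L,n \right)} = \left(-2 + L\right)^{2}$
$f = 16$ ($f = \left(-2 - 2\right)^{2} = \left(-4\right)^{2} = 16$)
$Z{\left(X \right)} = 16 X^{2}$ ($Z{\left(X \right)} = 16 X X = 16 X^{2}$)
$C = 384400$ ($C = 16 \left(-155\right)^{2} = 16 \cdot 24025 = 384400$)
$C 2 \left(6 + 0\right) = 384400 \cdot 2 \left(6 + 0\right) = 384400 \cdot 2 \cdot 6 = 384400 \cdot 12 = 4612800$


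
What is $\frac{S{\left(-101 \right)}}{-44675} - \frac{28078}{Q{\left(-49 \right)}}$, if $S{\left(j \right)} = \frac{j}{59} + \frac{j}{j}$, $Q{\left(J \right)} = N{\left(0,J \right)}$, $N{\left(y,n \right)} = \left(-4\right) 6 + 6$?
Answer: $\frac{37004347553}{23722425} \approx 1559.9$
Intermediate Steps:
$N{\left(y,n \right)} = -18$ ($N{\left(y,n \right)} = -24 + 6 = -18$)
$Q{\left(J \right)} = -18$
$S{\left(j \right)} = 1 + \frac{j}{59}$ ($S{\left(j \right)} = j \frac{1}{59} + 1 = \frac{j}{59} + 1 = 1 + \frac{j}{59}$)
$\frac{S{\left(-101 \right)}}{-44675} - \frac{28078}{Q{\left(-49 \right)}} = \frac{1 + \frac{1}{59} \left(-101\right)}{-44675} - \frac{28078}{-18} = \left(1 - \frac{101}{59}\right) \left(- \frac{1}{44675}\right) - - \frac{14039}{9} = \left(- \frac{42}{59}\right) \left(- \frac{1}{44675}\right) + \frac{14039}{9} = \frac{42}{2635825} + \frac{14039}{9} = \frac{37004347553}{23722425}$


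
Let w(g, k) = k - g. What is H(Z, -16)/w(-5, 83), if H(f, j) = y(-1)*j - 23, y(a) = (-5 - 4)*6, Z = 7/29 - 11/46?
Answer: 841/88 ≈ 9.5568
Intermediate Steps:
Z = 3/1334 (Z = 7*(1/29) - 11*1/46 = 7/29 - 11/46 = 3/1334 ≈ 0.0022489)
y(a) = -54 (y(a) = -9*6 = -54)
H(f, j) = -23 - 54*j (H(f, j) = -54*j - 23 = -23 - 54*j)
H(Z, -16)/w(-5, 83) = (-23 - 54*(-16))/(83 - 1*(-5)) = (-23 + 864)/(83 + 5) = 841/88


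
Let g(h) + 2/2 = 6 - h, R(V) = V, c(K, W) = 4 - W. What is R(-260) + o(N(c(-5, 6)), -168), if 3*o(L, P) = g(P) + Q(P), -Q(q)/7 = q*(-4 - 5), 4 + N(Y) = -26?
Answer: -11191/3 ≈ -3730.3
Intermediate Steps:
N(Y) = -30 (N(Y) = -4 - 26 = -30)
Q(q) = 63*q (Q(q) = -7*q*(-4 - 5) = -7*q*(-9) = -(-63)*q = 63*q)
g(h) = 5 - h (g(h) = -1 + (6 - h) = 5 - h)
o(L, P) = 5/3 + 62*P/3 (o(L, P) = ((5 - P) + 63*P)/3 = (5 + 62*P)/3 = 5/3 + 62*P/3)
R(-260) + o(N(c(-5, 6)), -168) = -260 + (5/3 + (62/3)*(-168)) = -260 + (5/3 - 3472) = -260 - 10411/3 = -11191/3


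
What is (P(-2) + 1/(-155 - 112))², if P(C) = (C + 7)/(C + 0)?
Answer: 1787569/285156 ≈ 6.2687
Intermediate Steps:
P(C) = (7 + C)/C
(P(-2) + 1/(-155 - 112))² = ((7 - 2)/(-2) + 1/(-155 - 112))² = (-½*5 + 1/(-267))² = (-5/2 - 1/267)² = (-1337/534)² = 1787569/285156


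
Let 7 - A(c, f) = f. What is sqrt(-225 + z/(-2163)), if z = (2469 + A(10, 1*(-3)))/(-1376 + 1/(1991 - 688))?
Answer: 2*I*sqrt(845978201714265416097)/3878101101 ≈ 15.0*I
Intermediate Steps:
A(c, f) = 7 - f
z = -3230137/1792927 (z = (2469 + (7 - (-3)))/(-1376 + 1/(1991 - 688)) = (2469 + (7 - 1*(-3)))/(-1376 + 1/1303) = (2469 + (7 + 3))/(-1376 + 1/1303) = (2469 + 10)/(-1792927/1303) = 2479*(-1303/1792927) = -3230137/1792927 ≈ -1.8016)
sqrt(-225 + z/(-2163)) = sqrt(-225 - 3230137/1792927/(-2163)) = sqrt(-225 - 3230137/1792927*(-1/2163)) = sqrt(-225 + 3230137/3878101101) = sqrt(-872569517588/3878101101) = 2*I*sqrt(845978201714265416097)/3878101101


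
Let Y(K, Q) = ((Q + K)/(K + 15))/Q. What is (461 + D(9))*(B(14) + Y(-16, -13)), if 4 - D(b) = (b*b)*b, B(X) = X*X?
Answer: -665016/13 ≈ -51155.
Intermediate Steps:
B(X) = X²
D(b) = 4 - b³ (D(b) = 4 - b*b*b = 4 - b²*b = 4 - b³)
Y(K, Q) = (K + Q)/(Q*(15 + K)) (Y(K, Q) = ((K + Q)/(15 + K))/Q = (K + Q)/(Q*(15 + K)))
(461 + D(9))*(B(14) + Y(-16, -13)) = (461 + (4 - 1*9³))*(14² + (-16 - 13)/((-13)*(15 - 16))) = (461 + (4 - 1*729))*(196 - 1/13*(-29)/(-1)) = (461 + (4 - 729))*(196 - 1/13*(-1)*(-29)) = (461 - 725)*(196 - 29/13) = -264*2519/13 = -665016/13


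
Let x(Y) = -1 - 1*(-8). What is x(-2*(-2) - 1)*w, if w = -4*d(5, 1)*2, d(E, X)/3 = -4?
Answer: 672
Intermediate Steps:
d(E, X) = -12 (d(E, X) = 3*(-4) = -12)
x(Y) = 7 (x(Y) = -1 + 8 = 7)
w = 96 (w = -4*(-12)*2 = 48*2 = 96)
x(-2*(-2) - 1)*w = 7*96 = 672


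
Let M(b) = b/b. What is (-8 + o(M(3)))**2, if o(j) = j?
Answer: 49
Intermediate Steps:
M(b) = 1
(-8 + o(M(3)))**2 = (-8 + 1)**2 = (-7)**2 = 49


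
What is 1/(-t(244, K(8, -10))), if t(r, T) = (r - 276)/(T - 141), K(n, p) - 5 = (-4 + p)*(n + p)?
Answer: -27/8 ≈ -3.3750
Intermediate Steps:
K(n, p) = 5 + (-4 + p)*(n + p)
t(r, T) = (-276 + r)/(-141 + T)
1/(-t(244, K(8, -10))) = 1/(-(-276 + 244)/(-141 + (5 + (-10)² - 4*8 - 4*(-10) + 8*(-10)))) = 1/(-(-32)/(-141 + (5 + 100 - 32 + 40 - 80))) = 1/(-(-32)/(-141 + 33)) = 1/(-(-32)/(-108)) = 1/(-(-1)*(-32)/108) = 1/(-1*8/27) = 1/(-8/27) = -27/8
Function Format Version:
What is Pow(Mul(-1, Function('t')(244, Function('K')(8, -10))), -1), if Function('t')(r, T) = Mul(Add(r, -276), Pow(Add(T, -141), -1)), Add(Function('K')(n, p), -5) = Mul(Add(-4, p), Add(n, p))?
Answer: Rational(-27, 8) ≈ -3.3750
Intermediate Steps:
Function('K')(n, p) = Add(5, Mul(Add(-4, p), Add(n, p)))
Function('t')(r, T) = Mul(Pow(Add(-141, T), -1), Add(-276, r)) (Function('t')(r, T) = Mul(Add(-276, r), Pow(Add(-141, T), -1)) = Mul(Pow(Add(-141, T), -1), Add(-276, r)))
Pow(Mul(-1, Function('t')(244, Function('K')(8, -10))), -1) = Pow(Mul(-1, Mul(Pow(Add(-141, Add(5, Pow(-10, 2), Mul(-4, 8), Mul(-4, -10), Mul(8, -10))), -1), Add(-276, 244))), -1) = Pow(Mul(-1, Mul(Pow(Add(-141, Add(5, 100, -32, 40, -80)), -1), -32)), -1) = Pow(Mul(-1, Mul(Pow(Add(-141, 33), -1), -32)), -1) = Pow(Mul(-1, Mul(Pow(-108, -1), -32)), -1) = Pow(Mul(-1, Mul(Rational(-1, 108), -32)), -1) = Pow(Mul(-1, Rational(8, 27)), -1) = Pow(Rational(-8, 27), -1) = Rational(-27, 8)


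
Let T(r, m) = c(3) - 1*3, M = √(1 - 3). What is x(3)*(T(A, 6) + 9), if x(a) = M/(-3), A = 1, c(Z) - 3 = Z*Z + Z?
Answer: -7*I*√2 ≈ -9.8995*I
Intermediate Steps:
c(Z) = 3 + Z + Z² (c(Z) = 3 + (Z*Z + Z) = 3 + (Z² + Z) = 3 + (Z + Z²) = 3 + Z + Z²)
M = I*√2 (M = √(-2) = I*√2 ≈ 1.4142*I)
x(a) = -I*√2/3 (x(a) = (I*√2)/(-3) = (I*√2)*(-⅓) = -I*√2/3)
T(r, m) = 12 (T(r, m) = (3 + 3 + 3²) - 1*3 = (3 + 3 + 9) - 3 = 15 - 3 = 12)
x(3)*(T(A, 6) + 9) = (-I*√2/3)*(12 + 9) = -I*√2/3*21 = -7*I*√2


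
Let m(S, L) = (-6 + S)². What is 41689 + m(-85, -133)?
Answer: 49970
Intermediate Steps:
41689 + m(-85, -133) = 41689 + (-6 - 85)² = 41689 + (-91)² = 41689 + 8281 = 49970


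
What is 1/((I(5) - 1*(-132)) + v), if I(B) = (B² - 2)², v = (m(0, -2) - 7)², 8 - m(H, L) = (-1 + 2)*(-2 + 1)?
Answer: 1/665 ≈ 0.0015038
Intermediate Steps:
m(H, L) = 9 (m(H, L) = 8 - (-1 + 2)*(-2 + 1) = 8 - (-1) = 8 - 1*(-1) = 8 + 1 = 9)
v = 4 (v = (9 - 7)² = 2² = 4)
I(B) = (-2 + B²)²
1/((I(5) - 1*(-132)) + v) = 1/(((-2 + 5²)² - 1*(-132)) + 4) = 1/(((-2 + 25)² + 132) + 4) = 1/((23² + 132) + 4) = 1/((529 + 132) + 4) = 1/(661 + 4) = 1/665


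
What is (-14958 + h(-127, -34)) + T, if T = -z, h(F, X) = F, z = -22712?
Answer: 7627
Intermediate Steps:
T = 22712 (T = -1*(-22712) = 22712)
(-14958 + h(-127, -34)) + T = (-14958 - 127) + 22712 = -15085 + 22712 = 7627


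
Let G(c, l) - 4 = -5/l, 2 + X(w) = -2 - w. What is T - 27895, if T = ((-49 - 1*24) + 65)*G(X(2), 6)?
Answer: -83761/3 ≈ -27920.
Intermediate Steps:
X(w) = -4 - w (X(w) = -2 + (-2 - w) = -4 - w)
G(c, l) = 4 - 5/l
T = -76/3 (T = ((-49 - 1*24) + 65)*(4 - 5/6) = ((-49 - 24) + 65)*(4 - 5*⅙) = (-73 + 65)*(4 - ⅚) = -8*19/6 = -76/3 ≈ -25.333)
T - 27895 = -76/3 - 27895 = -83761/3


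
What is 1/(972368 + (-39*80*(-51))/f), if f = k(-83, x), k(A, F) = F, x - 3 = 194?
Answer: 197/191715616 ≈ 1.0276e-6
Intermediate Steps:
x = 197 (x = 3 + 194 = 197)
f = 197
1/(972368 + (-39*80*(-51))/f) = 1/(972368 + (-39*80*(-51))/197) = 1/(972368 - 3120*(-51)*(1/197)) = 1/(972368 + 159120*(1/197)) = 1/(972368 + 159120/197) = 1/(191715616/197) = 197/191715616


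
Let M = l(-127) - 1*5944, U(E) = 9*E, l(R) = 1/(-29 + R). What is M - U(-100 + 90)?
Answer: -913225/156 ≈ -5854.0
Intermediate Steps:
M = -927265/156 (M = 1/(-29 - 127) - 1*5944 = 1/(-156) - 5944 = -1/156 - 5944 = -927265/156 ≈ -5944.0)
M - U(-100 + 90) = -927265/156 - 9*(-100 + 90) = -927265/156 - 9*(-10) = -927265/156 - 1*(-90) = -927265/156 + 90 = -913225/156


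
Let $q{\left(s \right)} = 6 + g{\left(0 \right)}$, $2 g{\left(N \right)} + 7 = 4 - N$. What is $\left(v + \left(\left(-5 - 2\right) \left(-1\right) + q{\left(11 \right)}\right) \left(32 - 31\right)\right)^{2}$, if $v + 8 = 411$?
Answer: $\frac{687241}{4} \approx 1.7181 \cdot 10^{5}$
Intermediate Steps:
$v = 403$ ($v = -8 + 411 = 403$)
$g{\left(N \right)} = - \frac{3}{2} - \frac{N}{2}$ ($g{\left(N \right)} = - \frac{7}{2} + \frac{4 - N}{2} = - \frac{7}{2} - \left(-2 + \frac{N}{2}\right) = - \frac{3}{2} - \frac{N}{2}$)
$q{\left(s \right)} = \frac{9}{2}$ ($q{\left(s \right)} = 6 - \frac{3}{2} = \frac{9}{2}$)
$\left(v + \left(\left(-5 - 2\right) \left(-1\right) + q{\left(11 \right)}\right) \left(32 - 31\right)\right)^{2} = \left(403 + \left(\left(-5 - 2\right) \left(-1\right) + \frac{9}{2}\right) \left(32 - 31\right)\right)^{2} = \left(403 + \left(\left(-7\right) \left(-1\right) + \frac{9}{2}\right) 1\right)^{2} = \left(403 + \left(7 + \frac{9}{2}\right) 1\right)^{2} = \left(403 + \frac{23}{2} \cdot 1\right)^{2} = \left(403 + \frac{23}{2}\right)^{2} = \left(\frac{829}{2}\right)^{2} = \frac{687241}{4}$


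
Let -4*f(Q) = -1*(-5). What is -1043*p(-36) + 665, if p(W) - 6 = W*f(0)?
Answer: -52528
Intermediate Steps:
f(Q) = -5/4 (f(Q) = -(-1)*(-5)/4 = -¼*5 = -5/4)
p(W) = 6 - 5*W/4 (p(W) = 6 + W*(-5/4) = 6 - 5*W/4)
-1043*p(-36) + 665 = -1043*(6 - 5/4*(-36)) + 665 = -1043*(6 + 45) + 665 = -1043*51 + 665 = -53193 + 665 = -52528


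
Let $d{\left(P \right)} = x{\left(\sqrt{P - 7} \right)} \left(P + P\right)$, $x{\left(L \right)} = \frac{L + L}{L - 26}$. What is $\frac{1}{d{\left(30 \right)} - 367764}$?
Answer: $- \frac{6670907}{2453347627988} + \frac{65 \sqrt{23}}{1840010720991} \approx -2.7189 \cdot 10^{-6}$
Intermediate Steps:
$x{\left(L \right)} = \frac{2 L}{-26 + L}$
$d{\left(P \right)} = \frac{4 P \sqrt{-7 + P}}{-26 + \sqrt{-7 + P}}$ ($d{\left(P \right)} = \frac{2 \sqrt{P - 7}}{-26 + \sqrt{P - 7}} \left(P + P\right) = \frac{2 \sqrt{-7 + P}}{-26 + \sqrt{-7 + P}} 2 P = \frac{4 P \sqrt{-7 + P}}{-26 + \sqrt{-7 + P}}$)
$\frac{1}{d{\left(30 \right)} - 367764} = \frac{1}{4 \cdot 30 \frac{1}{-26 + \sqrt{-7 + 30}} \sqrt{-7 + 30} - 367764} = \frac{1}{4 \cdot 30 \frac{1}{-26 + \sqrt{23}} \sqrt{23} + \left(-466555 + 98791\right)} = \frac{1}{\frac{120 \sqrt{23}}{-26 + \sqrt{23}} - 367764} = \frac{1}{-367764 + \frac{120 \sqrt{23}}{-26 + \sqrt{23}}}$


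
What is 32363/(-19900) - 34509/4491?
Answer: -277357111/29790300 ≈ -9.3103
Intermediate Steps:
32363/(-19900) - 34509/4491 = 32363*(-1/19900) - 34509*1/4491 = -32363/19900 - 11503/1497 = -277357111/29790300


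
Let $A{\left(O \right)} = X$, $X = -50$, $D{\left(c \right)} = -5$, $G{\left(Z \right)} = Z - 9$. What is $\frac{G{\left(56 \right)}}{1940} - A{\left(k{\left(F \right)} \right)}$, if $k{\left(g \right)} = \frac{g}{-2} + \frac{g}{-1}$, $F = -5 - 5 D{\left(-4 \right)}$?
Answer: $\frac{97047}{1940} \approx 50.024$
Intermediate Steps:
$G{\left(Z \right)} = -9 + Z$ ($G{\left(Z \right)} = Z - 9 = -9 + Z$)
$F = 20$ ($F = -5 - -25 = -5 + 25 = 20$)
$k{\left(g \right)} = - \frac{3 g}{2}$ ($k{\left(g \right)} = g \left(- \frac{1}{2}\right) + g \left(-1\right) = - \frac{g}{2} - g = - \frac{3 g}{2}$)
$A{\left(O \right)} = -50$
$\frac{G{\left(56 \right)}}{1940} - A{\left(k{\left(F \right)} \right)} = \frac{-9 + 56}{1940} - -50 = 47 \cdot \frac{1}{1940} + 50 = \frac{47}{1940} + 50 = \frac{97047}{1940}$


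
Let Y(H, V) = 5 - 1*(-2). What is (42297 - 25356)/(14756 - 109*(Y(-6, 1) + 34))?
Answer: 5647/3429 ≈ 1.6468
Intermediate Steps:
Y(H, V) = 7 (Y(H, V) = 5 + 2 = 7)
(42297 - 25356)/(14756 - 109*(Y(-6, 1) + 34)) = (42297 - 25356)/(14756 - 109*(7 + 34)) = 16941/(14756 - 109*41) = 16941/(14756 - 4469) = 16941/10287 = 16941*(1/10287) = 5647/3429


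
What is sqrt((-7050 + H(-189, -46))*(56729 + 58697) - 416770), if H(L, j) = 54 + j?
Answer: I*sqrt(813246662) ≈ 28517.0*I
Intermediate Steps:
sqrt((-7050 + H(-189, -46))*(56729 + 58697) - 416770) = sqrt((-7050 + (54 - 46))*(56729 + 58697) - 416770) = sqrt((-7050 + 8)*115426 - 416770) = sqrt(-7042*115426 - 416770) = sqrt(-812829892 - 416770) = sqrt(-813246662) = I*sqrt(813246662)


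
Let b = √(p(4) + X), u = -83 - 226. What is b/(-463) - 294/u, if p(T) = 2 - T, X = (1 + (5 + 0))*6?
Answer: 98/103 - √34/463 ≈ 0.93886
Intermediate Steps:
u = -309
X = 36 (X = (1 + 5)*6 = 6*6 = 36)
b = √34 (b = √((2 - 1*4) + 36) = √((2 - 4) + 36) = √(-2 + 36) = √34 ≈ 5.8309)
b/(-463) - 294/u = √34/(-463) - 294/(-309) = √34*(-1/463) - 294*(-1/309) = -√34/463 + 98/103 = 98/103 - √34/463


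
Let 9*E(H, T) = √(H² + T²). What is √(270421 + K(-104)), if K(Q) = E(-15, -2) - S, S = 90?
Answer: √(2432979 + √229)/3 ≈ 519.94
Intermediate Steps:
E(H, T) = √(H² + T²)/9
K(Q) = -90 + √229/9 (K(Q) = √((-15)² + (-2)²)/9 - 1*90 = √(225 + 4)/9 - 90 = √229/9 - 90 = -90 + √229/9)
√(270421 + K(-104)) = √(270421 + (-90 + √229/9)) = √(270331 + √229/9)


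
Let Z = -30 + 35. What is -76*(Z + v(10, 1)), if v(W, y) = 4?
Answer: -684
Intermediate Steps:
Z = 5
-76*(Z + v(10, 1)) = -76*(5 + 4) = -76*9 = -684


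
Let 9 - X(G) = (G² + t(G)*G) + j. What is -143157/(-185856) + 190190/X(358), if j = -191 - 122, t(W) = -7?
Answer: -725217787/970601984 ≈ -0.74718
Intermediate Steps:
j = -313
X(G) = 322 - G² + 7*G (X(G) = 9 - ((G² - 7*G) - 313) = 9 - (-313 + G² - 7*G) = 9 + (313 - G² + 7*G) = 322 - G² + 7*G)
-143157/(-185856) + 190190/X(358) = -143157/(-185856) + 190190/(322 - 1*358² + 7*358) = -143157*(-1/185856) + 190190/(322 - 1*128164 + 2506) = 47719/61952 + 190190/(322 - 128164 + 2506) = 47719/61952 + 190190/(-125336) = 47719/61952 + 190190*(-1/125336) = 47719/61952 - 95095/62668 = -725217787/970601984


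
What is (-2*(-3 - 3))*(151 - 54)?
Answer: 1164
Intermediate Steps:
(-2*(-3 - 3))*(151 - 54) = -2*(-6)*97 = 12*97 = 1164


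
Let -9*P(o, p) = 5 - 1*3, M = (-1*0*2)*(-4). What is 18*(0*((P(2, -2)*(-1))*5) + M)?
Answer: 0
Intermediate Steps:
M = 0 (M = (0*2)*(-4) = 0*(-4) = 0)
P(o, p) = -2/9 (P(o, p) = -(5 - 1*3)/9 = -(5 - 3)/9 = -⅑*2 = -2/9)
18*(0*((P(2, -2)*(-1))*5) + M) = 18*(0*(-2/9*(-1)*5) + 0) = 18*(0*((2/9)*5) + 0) = 18*(0*(10/9) + 0) = 18*(0 + 0) = 18*0 = 0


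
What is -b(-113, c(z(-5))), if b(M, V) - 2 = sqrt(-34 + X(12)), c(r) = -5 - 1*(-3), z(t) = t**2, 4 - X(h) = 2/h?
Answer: -2 - I*sqrt(1086)/6 ≈ -2.0 - 5.4924*I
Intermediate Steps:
X(h) = 4 - 2/h
c(r) = -2 (c(r) = -5 + 3 = -2)
b(M, V) = 2 + I*sqrt(1086)/6 (b(M, V) = 2 + sqrt(-34 + (4 - 2/12)) = 2 + sqrt(-34 + (4 - 2*1/12)) = 2 + sqrt(-34 + (4 - 1/6)) = 2 + sqrt(-34 + 23/6) = 2 + sqrt(-181/6) = 2 + I*sqrt(1086)/6)
-b(-113, c(z(-5))) = -(2 + I*sqrt(1086)/6) = -2 - I*sqrt(1086)/6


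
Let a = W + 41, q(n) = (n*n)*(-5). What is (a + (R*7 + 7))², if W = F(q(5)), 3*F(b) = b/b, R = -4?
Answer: 3721/9 ≈ 413.44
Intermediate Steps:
q(n) = -5*n² (q(n) = n²*(-5) = -5*n²)
F(b) = ⅓ (F(b) = (b/b)/3 = (⅓)*1 = ⅓)
W = ⅓ ≈ 0.33333
a = 124/3 (a = ⅓ + 41 = 124/3 ≈ 41.333)
(a + (R*7 + 7))² = (124/3 + (-4*7 + 7))² = (124/3 + (-28 + 7))² = (124/3 - 21)² = (61/3)² = 3721/9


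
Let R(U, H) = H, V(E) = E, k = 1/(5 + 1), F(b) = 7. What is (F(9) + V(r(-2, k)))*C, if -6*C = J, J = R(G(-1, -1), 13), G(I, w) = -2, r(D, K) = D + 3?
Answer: -52/3 ≈ -17.333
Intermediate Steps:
k = 1/6 ≈ 0.16667
r(D, K) = 3 + D
J = 13
C = -13/6 (C = -1/6*13 = -13/6 ≈ -2.1667)
(F(9) + V(r(-2, k)))*C = (7 + (3 - 2))*(-13/6) = (7 + 1)*(-13/6) = 8*(-13/6) = -52/3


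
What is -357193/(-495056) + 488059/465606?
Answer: 203963870131/115250521968 ≈ 1.7697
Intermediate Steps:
-357193/(-495056) + 488059/465606 = -357193*(-1/495056) + 488059*(1/465606) = 357193/495056 + 488059/465606 = 203963870131/115250521968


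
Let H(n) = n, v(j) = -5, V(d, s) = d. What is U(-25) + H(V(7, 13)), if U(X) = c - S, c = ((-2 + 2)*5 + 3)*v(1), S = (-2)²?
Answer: -12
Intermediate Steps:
S = 4
c = -15 (c = ((-2 + 2)*5 + 3)*(-5) = (0*5 + 3)*(-5) = (0 + 3)*(-5) = 3*(-5) = -15)
U(X) = -19 (U(X) = -15 - 1*4 = -15 - 4 = -19)
U(-25) + H(V(7, 13)) = -19 + 7 = -12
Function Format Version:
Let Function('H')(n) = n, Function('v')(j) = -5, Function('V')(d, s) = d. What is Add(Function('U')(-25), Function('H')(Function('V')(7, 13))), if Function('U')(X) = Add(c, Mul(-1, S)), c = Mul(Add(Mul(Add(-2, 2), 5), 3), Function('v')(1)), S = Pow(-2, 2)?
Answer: -12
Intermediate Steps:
S = 4
c = -15 (c = Mul(Add(Mul(Add(-2, 2), 5), 3), -5) = Mul(Add(Mul(0, 5), 3), -5) = Mul(Add(0, 3), -5) = Mul(3, -5) = -15)
Function('U')(X) = -19 (Function('U')(X) = Add(-15, Mul(-1, 4)) = Add(-15, -4) = -19)
Add(Function('U')(-25), Function('H')(Function('V')(7, 13))) = Add(-19, 7) = -12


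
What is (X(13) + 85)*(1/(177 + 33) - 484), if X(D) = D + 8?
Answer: -5386867/105 ≈ -51304.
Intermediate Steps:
X(D) = 8 + D
(X(13) + 85)*(1/(177 + 33) - 484) = ((8 + 13) + 85)*(1/(177 + 33) - 484) = (21 + 85)*(1/210 - 484) = 106*(1/210 - 484) = 106*(-101639/210) = -5386867/105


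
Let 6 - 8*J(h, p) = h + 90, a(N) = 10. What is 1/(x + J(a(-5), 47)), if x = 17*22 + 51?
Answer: 4/1653 ≈ 0.0024198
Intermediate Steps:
J(h, p) = -21/2 - h/8 (J(h, p) = 3/4 - (h + 90)/8 = 3/4 - (90 + h)/8 = 3/4 + (-45/4 - h/8) = -21/2 - h/8)
x = 425 (x = 374 + 51 = 425)
1/(x + J(a(-5), 47)) = 1/(425 + (-21/2 - 1/8*10)) = 1/(425 + (-21/2 - 5/4)) = 1/(425 - 47/4) = 1/(1653/4) = 4/1653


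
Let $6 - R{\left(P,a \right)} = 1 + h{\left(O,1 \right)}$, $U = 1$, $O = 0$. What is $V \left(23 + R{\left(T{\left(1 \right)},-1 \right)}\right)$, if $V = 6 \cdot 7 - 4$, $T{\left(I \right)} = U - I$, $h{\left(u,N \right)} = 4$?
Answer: $912$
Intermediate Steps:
$T{\left(I \right)} = 1 - I$
$R{\left(P,a \right)} = 1$ ($R{\left(P,a \right)} = 6 - \left(1 + 4\right) = 6 - 5 = 1$)
$V = 38$ ($V = 42 - 4 = 38$)
$V \left(23 + R{\left(T{\left(1 \right)},-1 \right)}\right) = 38 \left(23 + 1\right) = 38 \cdot 24 = 912$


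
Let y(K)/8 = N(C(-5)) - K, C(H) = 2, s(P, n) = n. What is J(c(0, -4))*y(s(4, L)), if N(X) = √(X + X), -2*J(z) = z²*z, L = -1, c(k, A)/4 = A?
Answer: 49152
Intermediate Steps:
c(k, A) = 4*A
J(z) = -z³/2 (J(z) = -z²*z/2 = -z³/2)
N(X) = √2*√X (N(X) = √(2*X) = √2*√X)
y(K) = 16 - 8*K (y(K) = 8*(√2*√2 - K) = 8*(2 - K) = 16 - 8*K)
J(c(0, -4))*y(s(4, L)) = (-(4*(-4))³/2)*(16 - 8*(-1)) = (-½*(-16)³)*(16 + 8) = -½*(-4096)*24 = 2048*24 = 49152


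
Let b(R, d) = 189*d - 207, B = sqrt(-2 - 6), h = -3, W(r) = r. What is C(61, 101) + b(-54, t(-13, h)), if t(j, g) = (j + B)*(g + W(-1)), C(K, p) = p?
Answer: 9722 - 1512*I*sqrt(2) ≈ 9722.0 - 2138.3*I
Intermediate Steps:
B = 2*I*sqrt(2) (B = sqrt(-8) = 2*I*sqrt(2) ≈ 2.8284*I)
t(j, g) = (-1 + g)*(j + 2*I*sqrt(2)) (t(j, g) = (j + 2*I*sqrt(2))*(g - 1) = (j + 2*I*sqrt(2))*(-1 + g) = (-1 + g)*(j + 2*I*sqrt(2)))
b(R, d) = -207 + 189*d
C(61, 101) + b(-54, t(-13, h)) = 101 + (-207 + 189*(-1*(-13) - 3*(-13) - 2*I*sqrt(2) + 2*I*(-3)*sqrt(2))) = 101 + (-207 + 189*(13 + 39 - 2*I*sqrt(2) - 6*I*sqrt(2))) = 101 + (-207 + 189*(52 - 8*I*sqrt(2))) = 101 + (-207 + (9828 - 1512*I*sqrt(2))) = 101 + (9621 - 1512*I*sqrt(2)) = 9722 - 1512*I*sqrt(2)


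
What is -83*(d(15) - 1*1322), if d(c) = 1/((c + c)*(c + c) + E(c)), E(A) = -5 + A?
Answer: 99850577/910 ≈ 1.0973e+5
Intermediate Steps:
d(c) = 1/(-5 + c + 4*c²) (d(c) = 1/((c + c)*(c + c) + (-5 + c)) = 1/((2*c)*(2*c) + (-5 + c)) = 1/(4*c² + (-5 + c)) = 1/(-5 + c + 4*c²))
-83*(d(15) - 1*1322) = -83*(1/(-5 + 15 + 4*15²) - 1*1322) = -83*(1/(-5 + 15 + 4*225) - 1322) = -83*(1/(-5 + 15 + 900) - 1322) = -83*(1/910 - 1322) = -83*(-1203019/910) = 99850577/910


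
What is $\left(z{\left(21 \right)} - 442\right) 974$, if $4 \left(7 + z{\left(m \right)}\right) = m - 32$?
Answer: $- \frac{880009}{2} \approx -4.4 \cdot 10^{5}$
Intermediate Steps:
$z{\left(m \right)} = -15 + \frac{m}{4}$ ($z{\left(m \right)} = -7 + \frac{m - 32}{4} = -7 + \frac{-32 + m}{4} = -7 + \left(-8 + \frac{m}{4}\right) = -15 + \frac{m}{4}$)
$\left(z{\left(21 \right)} - 442\right) 974 = \left(\left(-15 + \frac{1}{4} \cdot 21\right) - 442\right) 974 = \left(\left(-15 + \frac{21}{4}\right) - 442\right) 974 = \left(- \frac{39}{4} - 442\right) 974 = \left(- \frac{1807}{4}\right) 974 = - \frac{880009}{2}$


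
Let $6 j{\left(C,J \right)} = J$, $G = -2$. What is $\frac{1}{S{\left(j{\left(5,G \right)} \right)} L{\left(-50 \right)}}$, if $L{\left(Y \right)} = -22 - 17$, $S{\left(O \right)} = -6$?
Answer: $\frac{1}{234} \approx 0.0042735$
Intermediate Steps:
$j{\left(C,J \right)} = \frac{J}{6}$
$L{\left(Y \right)} = -39$ ($L{\left(Y \right)} = -22 - 17 = -39$)
$\frac{1}{S{\left(j{\left(5,G \right)} \right)} L{\left(-50 \right)}} = \frac{1}{\left(-6\right) \left(-39\right)} = \frac{1}{234}$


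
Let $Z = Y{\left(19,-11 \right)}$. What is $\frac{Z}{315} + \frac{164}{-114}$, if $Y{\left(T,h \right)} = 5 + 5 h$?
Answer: $- \frac{1912}{1197} \approx -1.5973$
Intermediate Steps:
$Z = -50$ ($Z = 5 + 5 \left(-11\right) = 5 - 55 = -50$)
$\frac{Z}{315} + \frac{164}{-114} = - \frac{50}{315} + \frac{164}{-114} = \left(-50\right) \frac{1}{315} + 164 \left(- \frac{1}{114}\right) = - \frac{10}{63} - \frac{82}{57} = - \frac{1912}{1197}$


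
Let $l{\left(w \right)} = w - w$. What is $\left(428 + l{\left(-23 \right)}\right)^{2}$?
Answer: $183184$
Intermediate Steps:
$l{\left(w \right)} = 0$
$\left(428 + l{\left(-23 \right)}\right)^{2} = \left(428 + 0\right)^{2} = 428^{2} = 183184$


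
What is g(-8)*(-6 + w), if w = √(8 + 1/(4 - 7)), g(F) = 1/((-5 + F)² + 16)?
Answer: -6/185 + √69/555 ≈ -0.017466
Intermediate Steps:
g(F) = 1/(16 + (-5 + F)²)
w = √69/3 (w = √(8 + 1/(-3)) = √(8 - ⅓) = √(23/3) = √69/3 ≈ 2.7689)
g(-8)*(-6 + w) = (-6 + √69/3)/(16 + (-5 - 8)²) = (-6 + √69/3)/(16 + (-13)²) = (-6 + √69/3)/(16 + 169) = (-6 + √69/3)/185 = -6/185 + √69/555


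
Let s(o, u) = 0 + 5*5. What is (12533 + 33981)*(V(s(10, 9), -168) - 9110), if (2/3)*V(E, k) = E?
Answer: -421998265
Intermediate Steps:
s(o, u) = 25 (s(o, u) = 0 + 25 = 25)
V(E, k) = 3*E/2
(12533 + 33981)*(V(s(10, 9), -168) - 9110) = (12533 + 33981)*((3/2)*25 - 9110) = 46514*(75/2 - 9110) = 46514*(-18145/2) = -421998265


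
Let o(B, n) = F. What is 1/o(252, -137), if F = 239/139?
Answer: 139/239 ≈ 0.58159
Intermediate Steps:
F = 239/139 (F = 239*(1/139) = 239/139 ≈ 1.7194)
o(B, n) = 239/139
1/o(252, -137) = 1/(239/139) = 139/239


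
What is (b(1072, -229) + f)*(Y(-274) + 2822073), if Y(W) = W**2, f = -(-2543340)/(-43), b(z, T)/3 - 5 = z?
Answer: -6965925335643/43 ≈ -1.6200e+11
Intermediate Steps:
b(z, T) = 15 + 3*z
f = -2543340/43 (f = -(-2543340)*(-1)/43 = -22116*115/43 = -2543340/43 ≈ -59147.)
(b(1072, -229) + f)*(Y(-274) + 2822073) = ((15 + 3*1072) - 2543340/43)*((-274)**2 + 2822073) = ((15 + 3216) - 2543340/43)*(75076 + 2822073) = (3231 - 2543340/43)*2897149 = -2404407/43*2897149 = -6965925335643/43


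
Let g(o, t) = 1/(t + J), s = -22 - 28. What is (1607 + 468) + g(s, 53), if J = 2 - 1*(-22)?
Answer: 159776/77 ≈ 2075.0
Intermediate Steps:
J = 24 (J = 2 + 22 = 24)
s = -50
g(o, t) = 1/(24 + t) (g(o, t) = 1/(t + 24) = 1/(24 + t))
(1607 + 468) + g(s, 53) = (1607 + 468) + 1/(24 + 53) = 2075 + 1/77 = 159776/77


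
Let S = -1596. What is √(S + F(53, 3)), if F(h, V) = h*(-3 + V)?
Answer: 2*I*√399 ≈ 39.95*I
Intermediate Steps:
√(S + F(53, 3)) = √(-1596 + 53*(-3 + 3)) = √(-1596 + 53*0) = √(-1596 + 0) = √(-1596) = 2*I*√399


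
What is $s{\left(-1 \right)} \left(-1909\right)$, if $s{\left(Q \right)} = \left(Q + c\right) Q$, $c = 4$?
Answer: $5727$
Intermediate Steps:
$s{\left(Q \right)} = Q \left(4 + Q\right)$ ($s{\left(Q \right)} = \left(Q + 4\right) Q = \left(4 + Q\right) Q = Q \left(4 + Q\right)$)
$s{\left(-1 \right)} \left(-1909\right) = - (4 - 1) \left(-1909\right) = \left(-1\right) 3 \left(-1909\right) = \left(-3\right) \left(-1909\right) = 5727$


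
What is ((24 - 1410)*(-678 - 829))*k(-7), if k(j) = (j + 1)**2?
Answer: 75193272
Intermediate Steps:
k(j) = (1 + j)**2
((24 - 1410)*(-678 - 829))*k(-7) = ((24 - 1410)*(-678 - 829))*(1 - 7)**2 = -1386*(-1507)*(-6)**2 = 2088702*36 = 75193272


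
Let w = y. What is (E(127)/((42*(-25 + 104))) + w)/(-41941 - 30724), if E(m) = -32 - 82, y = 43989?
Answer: -24325898/40183745 ≈ -0.60537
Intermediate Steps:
w = 43989
E(m) = -114
(E(127)/((42*(-25 + 104))) + w)/(-41941 - 30724) = (-114*1/(42*(-25 + 104)) + 43989)/(-41941 - 30724) = (-114/(42*79) + 43989)/(-72665) = (-114/3318 + 43989)*(-1/72665) = (-114*1/3318 + 43989)*(-1/72665) = (-19/553 + 43989)*(-1/72665) = (24325898/553)*(-1/72665) = -24325898/40183745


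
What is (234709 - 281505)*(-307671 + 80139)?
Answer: 10647587472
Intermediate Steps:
(234709 - 281505)*(-307671 + 80139) = -46796*(-227532) = 10647587472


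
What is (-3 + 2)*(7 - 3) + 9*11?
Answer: 95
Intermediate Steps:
(-3 + 2)*(7 - 3) + 9*11 = -1*4 + 99 = -4 + 99 = 95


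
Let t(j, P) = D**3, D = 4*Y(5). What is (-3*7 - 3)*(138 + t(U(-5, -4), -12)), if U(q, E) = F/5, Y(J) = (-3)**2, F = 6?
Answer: -1123056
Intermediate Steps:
Y(J) = 9
U(q, E) = 6/5
D = 36 (D = 4*9 = 36)
t(j, P) = 46656 (t(j, P) = 36**3 = 46656)
(-3*7 - 3)*(138 + t(U(-5, -4), -12)) = (-3*7 - 3)*(138 + 46656) = (-21 - 3)*46794 = -24*46794 = -1123056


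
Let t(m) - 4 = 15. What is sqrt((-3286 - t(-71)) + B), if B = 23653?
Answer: 2*sqrt(5087) ≈ 142.65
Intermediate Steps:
t(m) = 19 (t(m) = 4 + 15 = 19)
sqrt((-3286 - t(-71)) + B) = sqrt((-3286 - 1*19) + 23653) = sqrt((-3286 - 19) + 23653) = sqrt(-3305 + 23653) = sqrt(20348) = 2*sqrt(5087)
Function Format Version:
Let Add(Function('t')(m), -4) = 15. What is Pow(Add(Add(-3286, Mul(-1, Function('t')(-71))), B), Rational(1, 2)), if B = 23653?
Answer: Mul(2, Pow(5087, Rational(1, 2))) ≈ 142.65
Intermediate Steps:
Function('t')(m) = 19 (Function('t')(m) = Add(4, 15) = 19)
Pow(Add(Add(-3286, Mul(-1, Function('t')(-71))), B), Rational(1, 2)) = Pow(Add(Add(-3286, Mul(-1, 19)), 23653), Rational(1, 2)) = Pow(Add(Add(-3286, -19), 23653), Rational(1, 2)) = Pow(Add(-3305, 23653), Rational(1, 2)) = Pow(20348, Rational(1, 2)) = Mul(2, Pow(5087, Rational(1, 2)))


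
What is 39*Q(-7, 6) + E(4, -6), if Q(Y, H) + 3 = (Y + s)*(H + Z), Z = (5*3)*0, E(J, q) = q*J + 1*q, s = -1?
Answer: -2019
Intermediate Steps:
E(J, q) = q + J*q (E(J, q) = J*q + q = q + J*q)
Z = 0 (Z = 15*0 = 0)
Q(Y, H) = -3 + H*(-1 + Y) (Q(Y, H) = -3 + (Y - 1)*(H + 0) = -3 + (-1 + Y)*H = -3 + H*(-1 + Y))
39*Q(-7, 6) + E(4, -6) = 39*(-3 - 1*6 + 6*(-7)) - 6*(1 + 4) = 39*(-3 - 6 - 42) - 6*5 = 39*(-51) - 30 = -1989 - 30 = -2019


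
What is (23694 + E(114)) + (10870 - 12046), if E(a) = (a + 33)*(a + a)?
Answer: 56034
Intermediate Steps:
E(a) = 2*a*(33 + a) (E(a) = (33 + a)*(2*a) = 2*a*(33 + a))
(23694 + E(114)) + (10870 - 12046) = (23694 + 2*114*(33 + 114)) + (10870 - 12046) = (23694 + 2*114*147) - 1176 = (23694 + 33516) - 1176 = 57210 - 1176 = 56034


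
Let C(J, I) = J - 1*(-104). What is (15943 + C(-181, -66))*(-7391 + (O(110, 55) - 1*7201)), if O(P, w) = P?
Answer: -229771412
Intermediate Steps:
C(J, I) = 104 + J (C(J, I) = J + 104 = 104 + J)
(15943 + C(-181, -66))*(-7391 + (O(110, 55) - 1*7201)) = (15943 + (104 - 181))*(-7391 + (110 - 1*7201)) = (15943 - 77)*(-7391 + (110 - 7201)) = 15866*(-7391 - 7091) = 15866*(-14482) = -229771412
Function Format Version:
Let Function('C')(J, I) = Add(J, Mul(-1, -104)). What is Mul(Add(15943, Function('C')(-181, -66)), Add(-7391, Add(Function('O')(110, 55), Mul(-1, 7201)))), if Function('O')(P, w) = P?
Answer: -229771412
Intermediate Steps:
Function('C')(J, I) = Add(104, J) (Function('C')(J, I) = Add(J, 104) = Add(104, J))
Mul(Add(15943, Function('C')(-181, -66)), Add(-7391, Add(Function('O')(110, 55), Mul(-1, 7201)))) = Mul(Add(15943, Add(104, -181)), Add(-7391, Add(110, Mul(-1, 7201)))) = Mul(Add(15943, -77), Add(-7391, Add(110, -7201))) = Mul(15866, Add(-7391, -7091)) = Mul(15866, -14482) = -229771412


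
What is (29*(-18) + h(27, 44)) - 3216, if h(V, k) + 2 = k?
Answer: -3696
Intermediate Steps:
h(V, k) = -2 + k
(29*(-18) + h(27, 44)) - 3216 = (29*(-18) + (-2 + 44)) - 3216 = (-522 + 42) - 3216 = -480 - 3216 = -3696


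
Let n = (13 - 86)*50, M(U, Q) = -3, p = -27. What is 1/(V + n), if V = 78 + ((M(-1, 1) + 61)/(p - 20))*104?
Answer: -47/173916 ≈ -0.00027025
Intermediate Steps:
V = -2366/47 (V = 78 + ((-3 + 61)/(-27 - 20))*104 = 78 + (58/(-47))*104 = 78 + (58*(-1/47))*104 = 78 - 58/47*104 = 78 - 6032/47 = -2366/47 ≈ -50.340)
n = -3650 (n = -73*50 = -3650)
1/(V + n) = 1/(-2366/47 - 3650) = 1/(-173916/47) = -47/173916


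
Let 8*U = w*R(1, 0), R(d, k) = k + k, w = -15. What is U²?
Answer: 0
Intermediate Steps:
R(d, k) = 2*k
U = 0 (U = (-30*0)/8 = (-15*0)/8 = (⅛)*0 = 0)
U² = 0² = 0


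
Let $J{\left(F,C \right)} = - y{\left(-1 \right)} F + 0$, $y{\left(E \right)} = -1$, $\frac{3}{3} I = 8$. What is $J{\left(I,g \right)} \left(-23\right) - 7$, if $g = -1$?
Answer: $-191$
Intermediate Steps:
$I = 8$
$J{\left(F,C \right)} = F$ ($J{\left(F,C \right)} = \left(-1\right) \left(-1\right) F + 0 = 1 F + 0 = F + 0 = F$)
$J{\left(I,g \right)} \left(-23\right) - 7 = 8 \left(-23\right) - 7 = -184 - 7 = -191$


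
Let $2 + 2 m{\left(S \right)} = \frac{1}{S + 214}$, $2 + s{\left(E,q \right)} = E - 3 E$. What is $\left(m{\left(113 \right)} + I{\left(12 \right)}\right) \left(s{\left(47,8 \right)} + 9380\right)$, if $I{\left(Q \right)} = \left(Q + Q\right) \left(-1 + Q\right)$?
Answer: $\frac{798437926}{327} \approx 2.4417 \cdot 10^{6}$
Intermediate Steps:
$s{\left(E,q \right)} = -2 - 2 E$ ($s{\left(E,q \right)} = -2 + \left(E - 3 E\right) = -2 - 2 E$)
$m{\left(S \right)} = -1 + \frac{1}{2 \left(214 + S\right)}$ ($m{\left(S \right)} = -1 + \frac{1}{2 \left(S + 214\right)} = -1 + \frac{1}{2 \left(214 + S\right)}$)
$I{\left(Q \right)} = 2 Q \left(-1 + Q\right)$
$\left(m{\left(113 \right)} + I{\left(12 \right)}\right) \left(s{\left(47,8 \right)} + 9380\right) = \left(\frac{- \frac{427}{2} - 113}{214 + 113} + 2 \cdot 12 \left(-1 + 12\right)\right) \left(\left(-2 - 94\right) + 9380\right) = \left(\frac{- \frac{427}{2} - 113}{327} + 2 \cdot 12 \cdot 11\right) \left(\left(-2 - 94\right) + 9380\right) = \left(\frac{1}{327} \left(- \frac{653}{2}\right) + 264\right) \left(-96 + 9380\right) = \left(- \frac{653}{654} + 264\right) 9284 = \frac{172003}{654} \cdot 9284 = \frac{798437926}{327}$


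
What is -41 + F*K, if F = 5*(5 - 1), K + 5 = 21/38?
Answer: -2469/19 ≈ -129.95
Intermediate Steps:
K = -169/38 (K = -5 + 21/38 = -169/38 ≈ -4.4474)
F = 20 (F = 5*4 = 20)
-41 + F*K = -41 + 20*(-169/38) = -41 - 1690/19 = -2469/19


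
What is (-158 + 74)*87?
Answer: -7308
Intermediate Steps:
(-158 + 74)*87 = -84*87 = -7308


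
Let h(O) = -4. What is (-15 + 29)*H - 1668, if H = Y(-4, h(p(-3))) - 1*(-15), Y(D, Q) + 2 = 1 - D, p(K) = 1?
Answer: -1416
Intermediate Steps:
Y(D, Q) = -1 - D (Y(D, Q) = -2 + (1 - D) = -1 - D)
H = 18 (H = (-1 - 1*(-4)) - 1*(-15) = (-1 + 4) + 15 = 3 + 15 = 18)
(-15 + 29)*H - 1668 = (-15 + 29)*18 - 1668 = 14*18 - 1668 = 252 - 1668 = -1416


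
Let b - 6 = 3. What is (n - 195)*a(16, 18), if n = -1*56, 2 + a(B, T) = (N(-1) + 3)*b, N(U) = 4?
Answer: -15311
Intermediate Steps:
b = 9 (b = 6 + 3 = 9)
a(B, T) = 61 (a(B, T) = -2 + (4 + 3)*9 = -2 + 7*9 = -2 + 63 = 61)
n = -56
(n - 195)*a(16, 18) = (-56 - 195)*61 = -251*61 = -15311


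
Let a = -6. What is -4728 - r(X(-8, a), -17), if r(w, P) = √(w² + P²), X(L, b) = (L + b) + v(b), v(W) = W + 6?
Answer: -4728 - √485 ≈ -4750.0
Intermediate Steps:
v(W) = 6 + W
X(L, b) = 6 + L + 2*b (X(L, b) = (L + b) + (6 + b) = 6 + L + 2*b)
r(w, P) = √(P² + w²)
-4728 - r(X(-8, a), -17) = -4728 - √((-17)² + (6 - 8 + 2*(-6))²) = -4728 - √(289 + (6 - 8 - 12)²) = -4728 - √(289 + (-14)²) = -4728 - √(289 + 196) = -4728 - √485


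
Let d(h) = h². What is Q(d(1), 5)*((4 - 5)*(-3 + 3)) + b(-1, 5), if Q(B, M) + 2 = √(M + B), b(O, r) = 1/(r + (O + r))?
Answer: ⅑ ≈ 0.11111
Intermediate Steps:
b(O, r) = 1/(O + 2*r)
Q(B, M) = -2 + √(B + M) (Q(B, M) = -2 + √(M + B) = -2 + √(B + M))
Q(d(1), 5)*((4 - 5)*(-3 + 3)) + b(-1, 5) = (-2 + √(1² + 5))*((4 - 5)*(-3 + 3)) + 1/(-1 + 2*5) = (-2 + √(1 + 5))*(-1*0) + 1/(-1 + 10) = (-2 + √6)*0 + 1/9 = 0 + ⅑ = ⅑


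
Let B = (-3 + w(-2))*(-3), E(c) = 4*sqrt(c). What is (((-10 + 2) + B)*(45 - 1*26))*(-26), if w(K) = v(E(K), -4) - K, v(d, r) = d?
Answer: 2470 + 5928*I*sqrt(2) ≈ 2470.0 + 8383.5*I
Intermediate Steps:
w(K) = -K + 4*sqrt(K) (w(K) = 4*sqrt(K) - K = -K + 4*sqrt(K))
B = 3 - 12*I*sqrt(2) (B = (-3 + (-1*(-2) + 4*sqrt(-2)))*(-3) = (-3 + (2 + 4*(I*sqrt(2))))*(-3) = (-3 + (2 + 4*I*sqrt(2)))*(-3) = (-1 + 4*I*sqrt(2))*(-3) = 3 - 12*I*sqrt(2) ≈ 3.0 - 16.971*I)
(((-10 + 2) + B)*(45 - 1*26))*(-26) = (((-10 + 2) + (3 - 12*I*sqrt(2)))*(45 - 1*26))*(-26) = ((-8 + (3 - 12*I*sqrt(2)))*(45 - 26))*(-26) = ((-5 - 12*I*sqrt(2))*19)*(-26) = (-95 - 228*I*sqrt(2))*(-26) = 2470 + 5928*I*sqrt(2)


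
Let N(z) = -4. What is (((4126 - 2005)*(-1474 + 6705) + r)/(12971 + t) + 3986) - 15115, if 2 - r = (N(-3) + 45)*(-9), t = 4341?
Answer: -90784963/8656 ≈ -10488.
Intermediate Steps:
r = 371 (r = 2 - (-4 + 45)*(-9) = 2 - 41*(-9) = 2 - 1*(-369) = 2 + 369 = 371)
(((4126 - 2005)*(-1474 + 6705) + r)/(12971 + t) + 3986) - 15115 = (((4126 - 2005)*(-1474 + 6705) + 371)/(12971 + 4341) + 3986) - 15115 = ((2121*5231 + 371)/17312 + 3986) - 15115 = ((11094951 + 371)*(1/17312) + 3986) - 15115 = (11095322*(1/17312) + 3986) - 15115 = (5547661/8656 + 3986) - 15115 = 40050477/8656 - 15115 = -90784963/8656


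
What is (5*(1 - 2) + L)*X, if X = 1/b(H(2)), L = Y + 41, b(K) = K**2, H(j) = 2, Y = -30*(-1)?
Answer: 33/2 ≈ 16.500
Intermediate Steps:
Y = 30
L = 71 (L = 30 + 41 = 71)
X = 1/4 (X = 1/(2**2) = 1/4 ≈ 0.25000)
(5*(1 - 2) + L)*X = (5*(1 - 2) + 71)*(1/4) = (5*(-1) + 71)*(1/4) = (-5 + 71)*(1/4) = 66*(1/4) = 33/2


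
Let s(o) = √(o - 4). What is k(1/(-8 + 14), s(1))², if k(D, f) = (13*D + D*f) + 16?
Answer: (109 + I*√3)²/36 ≈ 329.94 + 10.489*I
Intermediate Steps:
s(o) = √(-4 + o)
k(D, f) = 16 + 13*D + D*f
k(1/(-8 + 14), s(1))² = (16 + 13/(-8 + 14) + √(-4 + 1)/(-8 + 14))² = (16 + 13/6 + √(-3)/6)² = (16 + 13*(⅙) + (I*√3)/6)² = (16 + 13/6 + I*√3/6)² = (109/6 + I*√3/6)²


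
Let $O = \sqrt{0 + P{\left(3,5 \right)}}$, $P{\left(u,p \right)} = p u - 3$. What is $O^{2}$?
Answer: $12$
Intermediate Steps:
$P{\left(u,p \right)} = -3 + p u$
$O = 2 \sqrt{3}$ ($O = \sqrt{0 + \left(-3 + 5 \cdot 3\right)} = \sqrt{0 + \left(-3 + 15\right)} = \sqrt{0 + 12} = \sqrt{12} = 2 \sqrt{3} \approx 3.4641$)
$O^{2} = \left(2 \sqrt{3}\right)^{2} = 12$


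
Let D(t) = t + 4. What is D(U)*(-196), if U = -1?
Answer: -588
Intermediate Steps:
D(t) = 4 + t
D(U)*(-196) = (4 - 1)*(-196) = 3*(-196) = -588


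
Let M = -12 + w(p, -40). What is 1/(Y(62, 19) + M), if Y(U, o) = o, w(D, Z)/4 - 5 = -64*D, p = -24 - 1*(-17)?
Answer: 1/1819 ≈ 0.00054975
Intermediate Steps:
p = -7 (p = -24 + 17 = -7)
w(D, Z) = 20 - 256*D (w(D, Z) = 20 + 4*(-64*D) = 20 - 256*D)
M = 1800 (M = -12 + (20 - 256*(-7)) = -12 + (20 + 1792) = -12 + 1812 = 1800)
1/(Y(62, 19) + M) = 1/(19 + 1800) = 1/1819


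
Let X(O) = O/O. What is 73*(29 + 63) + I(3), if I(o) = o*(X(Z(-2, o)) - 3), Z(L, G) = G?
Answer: 6710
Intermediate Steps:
X(O) = 1
I(o) = -2*o (I(o) = o*(1 - 3) = o*(-2) = -2*o)
73*(29 + 63) + I(3) = 73*(29 + 63) - 2*3 = 73*92 - 6 = 6716 - 6 = 6710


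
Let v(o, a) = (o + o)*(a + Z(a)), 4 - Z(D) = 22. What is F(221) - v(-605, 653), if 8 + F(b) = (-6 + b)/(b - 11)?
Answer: 32270407/42 ≈ 7.6834e+5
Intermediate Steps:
Z(D) = -18 (Z(D) = 4 - 1*22 = 4 - 22 = -18)
v(o, a) = 2*o*(-18 + a) (v(o, a) = (o + o)*(a - 18) = (2*o)*(-18 + a) = 2*o*(-18 + a))
F(b) = -8 + (-6 + b)/(-11 + b) (F(b) = -8 + (-6 + b)/(b - 11) = -8 + (-6 + b)/(-11 + b))
F(221) - v(-605, 653) = (82 - 7*221)/(-11 + 221) - 2*(-605)*(-18 + 653) = (82 - 1547)/210 - 2*(-605)*635 = (1/210)*(-1465) - 1*(-768350) = -293/42 + 768350 = 32270407/42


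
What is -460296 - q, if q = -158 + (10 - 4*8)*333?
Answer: -452812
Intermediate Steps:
q = -7484 (q = -158 + (10 - 32)*333 = -158 - 22*333 = -158 - 7326 = -7484)
-460296 - q = -460296 - 1*(-7484) = -460296 + 7484 = -452812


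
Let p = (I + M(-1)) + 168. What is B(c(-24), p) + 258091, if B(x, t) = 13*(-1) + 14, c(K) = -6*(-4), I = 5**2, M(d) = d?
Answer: 258092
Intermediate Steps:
I = 25
c(K) = 24
p = 192 (p = (25 - 1) + 168 = 24 + 168 = 192)
B(x, t) = 1 (B(x, t) = -13 + 14 = 1)
B(c(-24), p) + 258091 = 1 + 258091 = 258092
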